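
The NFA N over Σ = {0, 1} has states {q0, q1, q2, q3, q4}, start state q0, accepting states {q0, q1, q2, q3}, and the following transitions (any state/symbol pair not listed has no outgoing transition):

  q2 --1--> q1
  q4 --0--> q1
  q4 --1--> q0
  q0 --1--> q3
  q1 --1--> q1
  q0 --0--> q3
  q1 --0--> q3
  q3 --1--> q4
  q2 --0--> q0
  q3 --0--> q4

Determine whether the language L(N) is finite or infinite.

State q0 is reachable from the start and can reach an accepting state, and it lies on the cycle q0 → q3 → q4 → q0.
Traversing that cycle any number of times yields accepted strings of unbounded length, so the language is infinite.

infinite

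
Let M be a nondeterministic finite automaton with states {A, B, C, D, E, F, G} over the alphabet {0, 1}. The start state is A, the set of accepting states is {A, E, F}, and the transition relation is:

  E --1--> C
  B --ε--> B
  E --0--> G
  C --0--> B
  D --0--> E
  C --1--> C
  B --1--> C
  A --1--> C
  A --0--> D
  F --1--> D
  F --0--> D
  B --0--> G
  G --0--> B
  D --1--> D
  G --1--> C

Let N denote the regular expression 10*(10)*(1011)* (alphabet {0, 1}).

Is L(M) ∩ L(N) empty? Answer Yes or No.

Yes

Converting the expression N to a DFA (subset construction, then merging equivalent states) gives the minimal DFA with states {n0, n1, n2, n3, n4, n5, n6, n7, n8, n9}, start state n0, accepting states {n2, n4, n6} and transitions n0: 0→n1, 1→n2; n1: 0→n1, 1→n1; n2: 0→n2, 1→n3; n3: 0→n4, 1→n1; n4: 0→n1, 1→n5; n5: 0→n4, 1→n6; n6: 0→n1, 1→n7; n7: 0→n8, 1→n1; n8: 0→n1, 1→n9; n9: 0→n1, 1→n6.
Exploring the product automaton M × N from the start pair (A, n0), following both machines on each input symbol, reaches 16 state pairs: (A, n0), (D, n1), (C, n2), (E, n1), (B, n2), (C, n3), (G, n1), (C, n1), (G, n2), (B, n4), (B, n1), (C, n5), (C, n6), (C, n7), (B, n8), (C, n9).
M accepts in {A, E, F} and N accepts in {n2, n4, n6}; no reachable pair has both components accepting, so no string drives both machines to acceptance simultaneously and L(M) ∩ L(N) = ∅.
So no string is accepted by both, and the intersection is empty.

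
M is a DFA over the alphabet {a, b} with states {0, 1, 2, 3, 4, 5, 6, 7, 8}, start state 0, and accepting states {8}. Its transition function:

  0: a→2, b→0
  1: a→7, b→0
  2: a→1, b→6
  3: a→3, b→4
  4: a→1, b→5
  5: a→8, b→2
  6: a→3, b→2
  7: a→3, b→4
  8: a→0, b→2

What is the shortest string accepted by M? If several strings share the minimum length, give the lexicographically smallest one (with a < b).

A breadth-first search from 0 reaches an accepting state first via the path 0 → 2 → 1 → 7 → 4 → 5 → 8 on input aaabba.
No string of length < 6 is accepted (BFS exhausts all shorter strings without reaching an accepting state), and aaabba is the lexicographically least accepting string of length 6.

aaabba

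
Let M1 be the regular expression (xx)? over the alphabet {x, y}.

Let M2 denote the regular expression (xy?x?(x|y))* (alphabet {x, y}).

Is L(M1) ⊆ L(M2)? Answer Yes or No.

Yes

Converting the expression M1 to a DFA (subset construction, then merging equivalent states) gives the minimal DFA with states {r0, r1, r2, r3}, start state r0, accepting states {r0, r3} and transitions r0: x→r1, y→r2; r1: x→r3, y→r2; r2: x→r2, y→r2; r3: x→r2, y→r2.
Converting the expression M2 to a DFA (subset construction, then merging equivalent states) gives the minimal DFA with states {t0, t1, t2, t3, t4}, start state t0, accepting states {t0, t3, t4} and transitions t0: x→t1, y→t2; t1: x→t3, y→t3; t2: x→t2, y→t2; t3: x→t4, y→t0; t4: x→t4, y→t3.
Exploring the product automaton M1 × M2 from the start pair (r0, t0), following both machines on each input symbol, reaches 8 state pairs: (r0, t0), (r1, t1), (r2, t2), (r3, t3), (r2, t3), (r2, t4), (r2, t0), (r2, t1).
M1 accepts in {r0, r3} and M2 accepts in {t0, t3, t4}. The reachable pairs whose M1-component is accepting are (r0, t0), (r3, t3); in each of them the M2-component is accepting too, so the product for L(M1) \ L(M2) (M1-component accepting, M2-component rejecting) has no reachable accepting pair and the difference is empty.
Hence every string in L(M1) is also in L(M2).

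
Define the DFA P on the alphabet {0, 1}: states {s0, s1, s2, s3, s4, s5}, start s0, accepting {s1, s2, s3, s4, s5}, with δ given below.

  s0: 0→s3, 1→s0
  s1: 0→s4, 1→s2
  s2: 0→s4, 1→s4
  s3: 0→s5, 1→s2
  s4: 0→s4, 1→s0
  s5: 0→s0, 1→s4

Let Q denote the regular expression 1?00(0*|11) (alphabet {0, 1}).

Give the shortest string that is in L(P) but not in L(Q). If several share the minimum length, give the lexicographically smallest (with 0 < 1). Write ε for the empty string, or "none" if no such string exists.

0

The string 0 is accepted by P but not by Q.
No shorter string lies in the difference, and 0 is the lexicographically first length-1 string in L(P) \ L(Q).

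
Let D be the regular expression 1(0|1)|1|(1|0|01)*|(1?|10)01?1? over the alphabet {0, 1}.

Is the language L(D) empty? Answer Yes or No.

The empty string ε matches the expression, so it belongs to L(D).
Since L(D) contains at least one string, it is not empty.

No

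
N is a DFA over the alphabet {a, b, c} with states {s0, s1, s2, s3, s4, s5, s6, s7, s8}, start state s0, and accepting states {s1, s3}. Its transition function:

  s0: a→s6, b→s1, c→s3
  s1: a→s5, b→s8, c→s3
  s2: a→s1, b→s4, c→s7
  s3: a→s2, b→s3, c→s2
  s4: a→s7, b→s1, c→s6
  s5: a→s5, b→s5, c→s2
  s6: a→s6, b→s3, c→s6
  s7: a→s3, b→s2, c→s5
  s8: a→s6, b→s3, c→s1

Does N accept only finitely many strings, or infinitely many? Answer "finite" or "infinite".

State s1 is reachable from the start and can reach an accepting state, and it lies on the cycle s1 → s8 → s1.
Traversing that cycle any number of times yields accepted strings of unbounded length, so the language is infinite.

infinite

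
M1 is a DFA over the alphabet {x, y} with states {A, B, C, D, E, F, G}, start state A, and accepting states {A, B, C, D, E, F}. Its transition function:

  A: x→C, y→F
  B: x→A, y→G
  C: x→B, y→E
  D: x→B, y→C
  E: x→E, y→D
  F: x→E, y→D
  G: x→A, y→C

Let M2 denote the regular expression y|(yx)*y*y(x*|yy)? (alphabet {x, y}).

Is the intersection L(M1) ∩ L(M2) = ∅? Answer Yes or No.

The string y is accepted by both M1 and M2.
Hence L(M1) ∩ L(M2) ≠ ∅.

No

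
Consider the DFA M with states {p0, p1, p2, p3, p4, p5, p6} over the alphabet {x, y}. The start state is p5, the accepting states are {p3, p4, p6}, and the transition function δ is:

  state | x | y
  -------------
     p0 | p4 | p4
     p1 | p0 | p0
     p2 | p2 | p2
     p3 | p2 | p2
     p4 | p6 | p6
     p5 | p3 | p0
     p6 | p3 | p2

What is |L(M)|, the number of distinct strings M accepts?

The useful subgraph on states {p0, p3, p4, p5, p6} is acyclic, so L(M) is finite; the longest accepting path visits 5 useful states, giving maximum string length 4.
Counting accepting paths from p5 by length: 1 of length 1, 2 of length 2, 4 of length 3, 4 of length 4. Total 11.

11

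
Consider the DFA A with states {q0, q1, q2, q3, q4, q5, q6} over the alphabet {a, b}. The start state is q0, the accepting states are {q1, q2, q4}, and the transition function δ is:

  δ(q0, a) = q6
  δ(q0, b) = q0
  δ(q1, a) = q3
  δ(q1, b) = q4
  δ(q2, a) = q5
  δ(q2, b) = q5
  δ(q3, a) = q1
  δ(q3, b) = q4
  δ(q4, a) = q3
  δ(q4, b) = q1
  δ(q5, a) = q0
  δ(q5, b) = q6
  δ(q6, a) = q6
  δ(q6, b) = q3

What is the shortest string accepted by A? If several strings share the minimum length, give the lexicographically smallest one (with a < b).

aba

A breadth-first search from q0 reaches an accepting state first via the path q0 → q6 → q3 → q1 on input aba.
No string of length < 3 is accepted (BFS exhausts all shorter strings without reaching an accepting state), and aba is the lexicographically least accepting string of length 3.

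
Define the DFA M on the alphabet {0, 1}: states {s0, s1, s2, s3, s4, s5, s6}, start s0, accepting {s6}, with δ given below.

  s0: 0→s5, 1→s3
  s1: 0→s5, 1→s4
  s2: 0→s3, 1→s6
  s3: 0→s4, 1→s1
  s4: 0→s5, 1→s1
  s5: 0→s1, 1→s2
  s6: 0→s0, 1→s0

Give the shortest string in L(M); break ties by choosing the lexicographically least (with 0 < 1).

A breadth-first search from s0 reaches an accepting state first via the path s0 → s5 → s2 → s6 on input 011.
No string of length < 3 is accepted (BFS exhausts all shorter strings without reaching an accepting state), and 011 is the lexicographically least accepting string of length 3.

011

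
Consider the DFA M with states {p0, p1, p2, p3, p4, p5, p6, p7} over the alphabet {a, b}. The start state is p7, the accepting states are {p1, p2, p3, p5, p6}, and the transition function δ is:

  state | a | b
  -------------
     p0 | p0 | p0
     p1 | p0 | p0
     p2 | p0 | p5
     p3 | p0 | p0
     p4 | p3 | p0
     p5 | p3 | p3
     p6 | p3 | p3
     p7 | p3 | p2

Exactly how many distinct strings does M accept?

The useful subgraph on states {p2, p3, p5, p7} is acyclic, so L(M) is finite; the longest accepting path visits 4 useful states, giving maximum string length 3.
Counting accepting paths from p7 by length: 2 of length 1, 1 of length 2, 2 of length 3. Total 5.

5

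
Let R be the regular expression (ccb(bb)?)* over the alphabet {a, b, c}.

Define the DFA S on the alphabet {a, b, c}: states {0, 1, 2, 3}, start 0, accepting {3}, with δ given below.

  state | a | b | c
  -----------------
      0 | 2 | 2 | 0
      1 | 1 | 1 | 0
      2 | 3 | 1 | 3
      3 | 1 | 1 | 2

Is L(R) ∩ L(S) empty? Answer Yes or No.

Yes

Converting the expression R to a DFA (subset construction, then merging equivalent states) gives the minimal DFA with states {r0, r1, r2, r3, r4, r5}, start state r0, accepting states {r0, r4} and transitions r0: a→r1, b→r1, c→r2; r1: a→r1, b→r1, c→r1; r2: a→r1, b→r1, c→r3; r3: a→r1, b→r4, c→r1; r4: a→r1, b→r5, c→r2; r5: a→r1, b→r0, c→r1.
Exploring the product automaton R × S from the start pair (r0, 0), following both machines on each input symbol, reaches 13 state pairs: (r0, 0), (r1, 2), (r2, 0), (r1, 3), (r1, 1), (r3, 0), (r1, 0), (r4, 2), (r5, 1), (r2, 3), (r0, 1), (r3, 2), (r4, 1).
R accepts in {r0, r4} and S accepts in {3}; no reachable pair has both components accepting, so no string drives both machines to acceptance simultaneously and L(R) ∩ L(S) = ∅.
So no string is accepted by both, and the intersection is empty.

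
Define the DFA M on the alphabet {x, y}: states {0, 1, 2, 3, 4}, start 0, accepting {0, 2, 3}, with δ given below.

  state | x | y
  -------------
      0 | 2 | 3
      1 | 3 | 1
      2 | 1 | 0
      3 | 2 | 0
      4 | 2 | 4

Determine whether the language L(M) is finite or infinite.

State 0 is reachable from the start and can reach an accepting state, and it lies on the cycle 0 → 2 → 0.
Traversing that cycle any number of times yields accepted strings of unbounded length, so the language is infinite.

infinite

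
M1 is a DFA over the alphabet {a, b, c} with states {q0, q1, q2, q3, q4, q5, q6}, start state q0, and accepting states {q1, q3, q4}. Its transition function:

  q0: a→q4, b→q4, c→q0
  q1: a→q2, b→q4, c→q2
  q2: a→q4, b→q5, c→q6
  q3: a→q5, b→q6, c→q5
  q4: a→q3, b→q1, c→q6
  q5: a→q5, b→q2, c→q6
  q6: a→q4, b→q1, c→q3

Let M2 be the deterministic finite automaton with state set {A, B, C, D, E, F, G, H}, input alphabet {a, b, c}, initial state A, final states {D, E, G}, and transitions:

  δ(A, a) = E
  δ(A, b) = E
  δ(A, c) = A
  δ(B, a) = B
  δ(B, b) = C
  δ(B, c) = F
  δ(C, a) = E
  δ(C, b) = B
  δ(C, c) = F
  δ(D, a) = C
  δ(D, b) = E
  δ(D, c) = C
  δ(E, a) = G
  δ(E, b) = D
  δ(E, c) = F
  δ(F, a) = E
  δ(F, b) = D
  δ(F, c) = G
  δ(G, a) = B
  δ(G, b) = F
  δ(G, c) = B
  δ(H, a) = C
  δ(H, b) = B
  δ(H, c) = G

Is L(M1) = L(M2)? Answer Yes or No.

Exploring the product automaton M1 × M2 from the start pair (q0, A), following both machines on each input symbol, reaches 7 state pairs: (q0, A), (q4, E), (q3, G), (q1, D), (q6, F), (q5, B), (q2, C).
M1 accepts in {q1, q3, q4} and M2 accepts in {D, E, G}. In every reachable pair the two components are either both accepting — (q4, E), (q3, G), (q1, D) — or both non-accepting, so no string is accepted by exactly one of the machines: L(M1) \ L(M2) and L(M2) \ L(M1) are both empty.
Hence every string is accepted by M1 iff it is accepted by M2, and the two languages coincide.

Yes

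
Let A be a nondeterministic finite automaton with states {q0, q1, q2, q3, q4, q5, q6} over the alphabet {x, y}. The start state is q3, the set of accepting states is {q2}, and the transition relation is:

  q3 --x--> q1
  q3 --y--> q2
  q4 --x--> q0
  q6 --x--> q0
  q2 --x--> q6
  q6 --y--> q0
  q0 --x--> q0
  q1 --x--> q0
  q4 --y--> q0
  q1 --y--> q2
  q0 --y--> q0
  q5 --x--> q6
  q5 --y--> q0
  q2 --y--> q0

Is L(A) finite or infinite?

The useful states (reachable from q3 and able to reach an accepting state) are {q1, q2, q3}.
Restricted to these states the transition graph has no cycle, so every accepting path has bounded length and L is finite.

finite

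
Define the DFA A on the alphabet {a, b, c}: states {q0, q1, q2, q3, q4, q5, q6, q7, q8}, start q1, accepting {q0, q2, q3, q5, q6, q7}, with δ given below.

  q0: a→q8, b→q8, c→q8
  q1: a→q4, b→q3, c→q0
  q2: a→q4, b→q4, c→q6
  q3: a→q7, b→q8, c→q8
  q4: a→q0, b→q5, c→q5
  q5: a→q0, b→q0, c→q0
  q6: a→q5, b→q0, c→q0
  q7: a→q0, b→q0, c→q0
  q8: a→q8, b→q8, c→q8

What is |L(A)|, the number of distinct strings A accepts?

The useful subgraph on states {q0, q1, q3, q4, q5, q7} is acyclic, so L(A) is finite; the longest accepting path visits 4 useful states, giving maximum string length 3.
Counting accepting paths from q1 by length: 2 of length 1, 4 of length 2, 9 of length 3. Total 15.

15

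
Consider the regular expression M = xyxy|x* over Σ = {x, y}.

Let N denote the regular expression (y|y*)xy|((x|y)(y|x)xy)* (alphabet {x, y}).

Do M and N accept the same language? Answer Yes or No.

No

The string x is accepted by M but rejected by N.
So L(M) ≠ L(N).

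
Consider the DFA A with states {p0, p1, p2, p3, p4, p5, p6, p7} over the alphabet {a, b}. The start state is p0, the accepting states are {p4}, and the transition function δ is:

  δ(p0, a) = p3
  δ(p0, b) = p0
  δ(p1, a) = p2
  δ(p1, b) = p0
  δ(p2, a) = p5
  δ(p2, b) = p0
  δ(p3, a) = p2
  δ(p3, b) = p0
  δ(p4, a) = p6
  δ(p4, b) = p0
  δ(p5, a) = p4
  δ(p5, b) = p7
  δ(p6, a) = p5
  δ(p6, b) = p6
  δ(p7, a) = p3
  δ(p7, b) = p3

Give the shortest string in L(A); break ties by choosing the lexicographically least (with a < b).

A breadth-first search from p0 reaches an accepting state first via the path p0 → p3 → p2 → p5 → p4 on input aaaa.
No string of length < 4 is accepted (BFS exhausts all shorter strings without reaching an accepting state), and aaaa is the lexicographically least accepting string of length 4.

aaaa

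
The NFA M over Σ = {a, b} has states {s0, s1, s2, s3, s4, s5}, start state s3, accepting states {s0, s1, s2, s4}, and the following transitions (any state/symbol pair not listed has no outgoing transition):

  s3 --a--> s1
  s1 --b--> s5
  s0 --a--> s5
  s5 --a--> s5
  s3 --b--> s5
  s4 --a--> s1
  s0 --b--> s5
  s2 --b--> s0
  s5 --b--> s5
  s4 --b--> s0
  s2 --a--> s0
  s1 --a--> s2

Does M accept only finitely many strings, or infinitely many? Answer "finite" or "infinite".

The useful states (reachable from s3 and able to reach an accepting state) are {s0, s1, s2, s3}.
Restricted to these states the transition graph has no cycle, so every accepting path has bounded length and L is finite.

finite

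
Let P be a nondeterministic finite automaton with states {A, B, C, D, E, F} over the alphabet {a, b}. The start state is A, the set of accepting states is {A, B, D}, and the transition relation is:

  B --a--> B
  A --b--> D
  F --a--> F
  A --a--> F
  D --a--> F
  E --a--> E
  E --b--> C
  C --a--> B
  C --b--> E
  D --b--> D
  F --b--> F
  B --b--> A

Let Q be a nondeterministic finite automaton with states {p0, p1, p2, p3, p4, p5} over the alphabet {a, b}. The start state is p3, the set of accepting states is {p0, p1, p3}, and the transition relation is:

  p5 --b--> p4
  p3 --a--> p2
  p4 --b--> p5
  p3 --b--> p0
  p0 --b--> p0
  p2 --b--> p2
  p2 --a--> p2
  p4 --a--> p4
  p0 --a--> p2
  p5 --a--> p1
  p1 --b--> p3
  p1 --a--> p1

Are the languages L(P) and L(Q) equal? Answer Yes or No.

Exploring the product automaton P × Q from the start pair (A, p3), following both machines on each input symbol, reaches 3 state pairs: (A, p3), (F, p2), (D, p0).
P accepts in {A, B, D} and Q accepts in {p0, p1, p3}. In every reachable pair the two components are either both accepting — (A, p3), (D, p0) — or both non-accepting, so no string is accepted by exactly one of the machines: L(P) \ L(Q) and L(Q) \ L(P) are both empty.
Hence every string is accepted by P iff it is accepted by Q, and the two languages coincide.

Yes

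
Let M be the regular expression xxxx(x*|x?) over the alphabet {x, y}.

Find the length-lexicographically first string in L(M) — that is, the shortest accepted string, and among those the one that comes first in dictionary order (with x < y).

By inspection of the expression, no string of length less than 4 matches, and xxxx is the lexicographically first match of length 4.

xxxx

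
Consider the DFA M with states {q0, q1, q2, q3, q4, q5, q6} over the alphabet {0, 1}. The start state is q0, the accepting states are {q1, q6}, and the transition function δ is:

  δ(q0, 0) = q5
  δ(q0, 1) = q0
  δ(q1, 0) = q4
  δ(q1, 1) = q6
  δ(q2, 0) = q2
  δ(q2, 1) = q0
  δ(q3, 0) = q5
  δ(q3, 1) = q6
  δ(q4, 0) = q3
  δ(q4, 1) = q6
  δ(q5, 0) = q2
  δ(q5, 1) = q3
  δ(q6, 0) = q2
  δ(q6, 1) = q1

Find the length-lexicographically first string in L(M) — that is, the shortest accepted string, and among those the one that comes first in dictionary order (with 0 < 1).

011

A breadth-first search from q0 reaches an accepting state first via the path q0 → q5 → q3 → q6 on input 011.
No string of length < 3 is accepted (BFS exhausts all shorter strings without reaching an accepting state), and 011 is the lexicographically least accepting string of length 3.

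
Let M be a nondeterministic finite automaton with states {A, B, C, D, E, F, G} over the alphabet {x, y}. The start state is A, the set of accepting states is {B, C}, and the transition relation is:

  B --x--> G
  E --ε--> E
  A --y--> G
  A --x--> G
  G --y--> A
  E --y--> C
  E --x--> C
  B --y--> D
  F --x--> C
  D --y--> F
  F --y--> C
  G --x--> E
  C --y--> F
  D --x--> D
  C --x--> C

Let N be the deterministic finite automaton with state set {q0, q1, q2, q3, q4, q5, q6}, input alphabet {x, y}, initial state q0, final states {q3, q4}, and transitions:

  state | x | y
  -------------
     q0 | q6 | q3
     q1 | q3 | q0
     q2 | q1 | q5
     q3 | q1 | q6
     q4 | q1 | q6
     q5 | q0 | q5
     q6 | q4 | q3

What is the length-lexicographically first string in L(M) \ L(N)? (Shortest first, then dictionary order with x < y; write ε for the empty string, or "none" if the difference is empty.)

xxx

The string xxx is accepted by M but not by N.
No shorter string lies in the difference, and xxx is the lexicographically first length-3 string in L(M) \ L(N).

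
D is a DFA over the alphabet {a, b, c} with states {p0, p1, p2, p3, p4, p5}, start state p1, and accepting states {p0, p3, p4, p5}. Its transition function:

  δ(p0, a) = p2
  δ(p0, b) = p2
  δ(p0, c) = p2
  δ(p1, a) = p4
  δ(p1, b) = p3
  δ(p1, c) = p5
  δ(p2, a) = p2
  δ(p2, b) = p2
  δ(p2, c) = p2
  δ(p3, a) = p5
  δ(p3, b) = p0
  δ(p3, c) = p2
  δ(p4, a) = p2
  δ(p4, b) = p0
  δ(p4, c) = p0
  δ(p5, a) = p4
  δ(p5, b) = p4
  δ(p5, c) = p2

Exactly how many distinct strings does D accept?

19

The useful subgraph on states {p0, p1, p3, p4, p5} is acyclic, so L(D) is finite; the longest accepting path visits 5 useful states, giving maximum string length 4.
Counting accepting paths from p1 by length: 3 of length 1, 6 of length 2, 6 of length 3, 4 of length 4. Total 19.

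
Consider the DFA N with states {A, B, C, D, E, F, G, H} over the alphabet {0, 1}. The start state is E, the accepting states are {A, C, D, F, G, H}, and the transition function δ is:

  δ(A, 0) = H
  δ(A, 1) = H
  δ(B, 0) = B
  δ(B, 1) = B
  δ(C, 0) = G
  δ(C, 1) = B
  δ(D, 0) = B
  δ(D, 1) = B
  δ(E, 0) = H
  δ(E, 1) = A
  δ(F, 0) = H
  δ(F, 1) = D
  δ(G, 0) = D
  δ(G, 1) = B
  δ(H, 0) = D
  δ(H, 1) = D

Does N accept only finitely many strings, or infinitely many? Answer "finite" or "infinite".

finite

The useful states (reachable from E and able to reach an accepting state) are {A, D, E, H}.
Restricted to these states the transition graph has no cycle, so every accepting path has bounded length and L is finite.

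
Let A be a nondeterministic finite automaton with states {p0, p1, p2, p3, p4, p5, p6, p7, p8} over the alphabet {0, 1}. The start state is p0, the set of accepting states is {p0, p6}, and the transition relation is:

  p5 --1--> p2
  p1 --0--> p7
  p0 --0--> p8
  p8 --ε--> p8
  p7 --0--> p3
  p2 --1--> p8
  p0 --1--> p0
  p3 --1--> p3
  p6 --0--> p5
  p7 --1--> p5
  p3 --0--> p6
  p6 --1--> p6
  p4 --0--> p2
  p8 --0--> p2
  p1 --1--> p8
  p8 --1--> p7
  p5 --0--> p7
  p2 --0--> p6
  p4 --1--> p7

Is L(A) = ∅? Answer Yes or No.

The empty string ε is accepted: the run p0 ends in the accepting state p0.
Since at least one string is accepted, L(A) is not empty.

No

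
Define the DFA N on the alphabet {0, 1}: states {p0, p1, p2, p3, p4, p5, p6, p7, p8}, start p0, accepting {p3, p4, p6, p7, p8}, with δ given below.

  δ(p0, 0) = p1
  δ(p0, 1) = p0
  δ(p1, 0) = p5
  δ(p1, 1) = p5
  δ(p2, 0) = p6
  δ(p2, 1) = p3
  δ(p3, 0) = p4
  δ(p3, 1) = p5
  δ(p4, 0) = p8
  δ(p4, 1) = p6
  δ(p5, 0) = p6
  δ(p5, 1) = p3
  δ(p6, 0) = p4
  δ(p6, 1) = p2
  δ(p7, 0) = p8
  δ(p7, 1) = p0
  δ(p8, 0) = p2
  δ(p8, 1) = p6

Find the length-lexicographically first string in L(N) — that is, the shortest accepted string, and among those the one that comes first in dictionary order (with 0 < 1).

A breadth-first search from p0 reaches an accepting state first via the path p0 → p1 → p5 → p6 on input 000.
No string of length < 3 is accepted (BFS exhausts all shorter strings without reaching an accepting state), and 000 is the lexicographically least accepting string of length 3.

000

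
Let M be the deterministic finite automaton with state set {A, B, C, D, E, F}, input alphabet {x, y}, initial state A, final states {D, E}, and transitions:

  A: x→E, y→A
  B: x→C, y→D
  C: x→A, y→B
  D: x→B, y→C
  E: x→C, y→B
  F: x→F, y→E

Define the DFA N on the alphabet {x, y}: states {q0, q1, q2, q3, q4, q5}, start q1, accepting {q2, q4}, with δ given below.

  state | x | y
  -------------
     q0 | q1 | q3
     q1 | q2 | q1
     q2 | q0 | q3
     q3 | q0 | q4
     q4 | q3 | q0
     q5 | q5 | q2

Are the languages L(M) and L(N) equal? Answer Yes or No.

Yes

Exploring the product automaton M × N from the start pair (A, q1), following both machines on each input symbol, reaches 5 state pairs: (A, q1), (E, q2), (C, q0), (B, q3), (D, q4).
M accepts in {D, E} and N accepts in {q2, q4}. In every reachable pair the two components are either both accepting — (E, q2), (D, q4) — or both non-accepting, so no string is accepted by exactly one of the machines: L(M) \ L(N) and L(N) \ L(M) are both empty.
Hence every string is accepted by M iff it is accepted by N, and the two languages coincide.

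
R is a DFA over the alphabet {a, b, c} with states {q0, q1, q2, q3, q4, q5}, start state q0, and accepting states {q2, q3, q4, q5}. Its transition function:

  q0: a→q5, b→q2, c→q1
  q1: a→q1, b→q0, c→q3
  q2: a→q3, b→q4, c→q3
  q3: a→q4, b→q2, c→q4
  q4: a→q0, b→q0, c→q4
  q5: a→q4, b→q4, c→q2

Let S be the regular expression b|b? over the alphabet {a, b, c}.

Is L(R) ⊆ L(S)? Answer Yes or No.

No

The string a is in L(R) but not in L(S).
So L(R) ⊄ L(S).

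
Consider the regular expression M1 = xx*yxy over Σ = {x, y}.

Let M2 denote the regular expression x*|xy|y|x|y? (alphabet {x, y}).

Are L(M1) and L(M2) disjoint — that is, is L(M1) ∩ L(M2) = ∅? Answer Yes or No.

Converting the expression M1 to a DFA (subset construction, then merging equivalent states) gives the minimal DFA with states {r0, r1, r2, r3, r4, r5}, start state r0, accepting states {r5} and transitions r0: x→r1, y→r2; r1: x→r1, y→r3; r2: x→r2, y→r2; r3: x→r4, y→r2; r4: x→r2, y→r5; r5: x→r2, y→r2.
Converting the expression M2 to a DFA (subset construction, then merging equivalent states) gives the minimal DFA with states {t0, t1, t2, t3, t4}, start state t0, accepting states {t0, t1, t2, t3} and transitions t0: x→t1, y→t2; t1: x→t3, y→t2; t2: x→t4, y→t4; t3: x→t3, y→t4; t4: x→t4, y→t4.
Exploring the product automaton M1 × M2 from the start pair (r0, t0), following both machines on each input symbol, reaches 9 state pairs: (r0, t0), (r1, t1), (r2, t2), (r1, t3), (r3, t2), (r2, t4), (r3, t4), (r4, t4), (r5, t4).
M1 accepts in {r5} and M2 accepts in {t0, t1, t2, t3}; no reachable pair has both components accepting, so no string drives both machines to acceptance simultaneously and L(M1) ∩ L(M2) = ∅.
So no string is accepted by both, and the intersection is empty.

Yes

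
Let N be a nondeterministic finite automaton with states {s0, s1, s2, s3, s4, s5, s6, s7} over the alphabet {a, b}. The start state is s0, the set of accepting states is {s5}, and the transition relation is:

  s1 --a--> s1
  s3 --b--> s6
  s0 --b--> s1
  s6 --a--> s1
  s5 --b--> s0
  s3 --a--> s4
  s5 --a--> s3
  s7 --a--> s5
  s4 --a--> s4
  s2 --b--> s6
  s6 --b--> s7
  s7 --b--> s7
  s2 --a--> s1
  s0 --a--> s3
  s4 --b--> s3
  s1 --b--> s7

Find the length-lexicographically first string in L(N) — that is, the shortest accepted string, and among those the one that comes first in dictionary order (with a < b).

bba

A breadth-first search from s0 reaches an accepting state first via the path s0 → s1 → s7 → s5 on input bba.
No string of length < 3 is accepted (BFS exhausts all shorter strings without reaching an accepting state), and bba is the lexicographically least accepting string of length 3.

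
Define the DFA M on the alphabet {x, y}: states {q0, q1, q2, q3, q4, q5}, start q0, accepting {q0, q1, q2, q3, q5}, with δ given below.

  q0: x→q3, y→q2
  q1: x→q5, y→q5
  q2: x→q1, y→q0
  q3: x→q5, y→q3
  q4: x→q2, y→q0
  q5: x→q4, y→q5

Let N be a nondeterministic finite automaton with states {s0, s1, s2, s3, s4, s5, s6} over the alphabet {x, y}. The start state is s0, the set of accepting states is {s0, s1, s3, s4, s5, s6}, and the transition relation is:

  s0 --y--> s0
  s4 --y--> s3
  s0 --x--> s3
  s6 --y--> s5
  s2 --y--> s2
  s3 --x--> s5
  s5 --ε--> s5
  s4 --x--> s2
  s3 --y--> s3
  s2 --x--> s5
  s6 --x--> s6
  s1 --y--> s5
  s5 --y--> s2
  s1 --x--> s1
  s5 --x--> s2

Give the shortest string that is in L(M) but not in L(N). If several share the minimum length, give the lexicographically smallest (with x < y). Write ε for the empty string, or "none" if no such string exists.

xxy

The string xxy is accepted by M but not by N.
No shorter string lies in the difference, and xxy is the lexicographically first length-3 string in L(M) \ L(N).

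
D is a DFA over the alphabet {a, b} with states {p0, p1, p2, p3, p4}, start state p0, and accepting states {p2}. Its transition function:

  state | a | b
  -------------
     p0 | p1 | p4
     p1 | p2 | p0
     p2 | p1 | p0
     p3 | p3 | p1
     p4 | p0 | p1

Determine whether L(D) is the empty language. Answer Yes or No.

The string aa is accepted: the run p0 → p1 → p2 ends in the accepting state p2.
Since at least one string is accepted, L(D) is not empty.

No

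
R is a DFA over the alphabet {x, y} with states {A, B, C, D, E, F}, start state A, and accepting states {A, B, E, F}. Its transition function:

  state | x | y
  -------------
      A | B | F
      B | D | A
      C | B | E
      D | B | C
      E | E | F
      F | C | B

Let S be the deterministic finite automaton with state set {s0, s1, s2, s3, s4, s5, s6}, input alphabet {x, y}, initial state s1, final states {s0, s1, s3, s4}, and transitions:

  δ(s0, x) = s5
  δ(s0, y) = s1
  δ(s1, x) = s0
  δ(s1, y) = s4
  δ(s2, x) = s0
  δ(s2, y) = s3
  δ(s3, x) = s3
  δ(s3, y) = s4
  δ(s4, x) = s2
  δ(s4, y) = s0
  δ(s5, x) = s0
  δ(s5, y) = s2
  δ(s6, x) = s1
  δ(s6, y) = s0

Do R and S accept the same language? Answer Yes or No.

Yes

Exploring the product automaton R × S from the start pair (A, s1), following both machines on each input symbol, reaches 6 state pairs: (A, s1), (B, s0), (F, s4), (D, s5), (C, s2), (E, s3).
R accepts in {A, B, E, F} and S accepts in {s0, s1, s3, s4}. In every reachable pair the two components are either both accepting — (A, s1), (B, s0), (F, s4), (E, s3) — or both non-accepting, so no string is accepted by exactly one of the machines: L(R) \ L(S) and L(S) \ L(R) are both empty.
Hence every string is accepted by R iff it is accepted by S, and the two languages coincide.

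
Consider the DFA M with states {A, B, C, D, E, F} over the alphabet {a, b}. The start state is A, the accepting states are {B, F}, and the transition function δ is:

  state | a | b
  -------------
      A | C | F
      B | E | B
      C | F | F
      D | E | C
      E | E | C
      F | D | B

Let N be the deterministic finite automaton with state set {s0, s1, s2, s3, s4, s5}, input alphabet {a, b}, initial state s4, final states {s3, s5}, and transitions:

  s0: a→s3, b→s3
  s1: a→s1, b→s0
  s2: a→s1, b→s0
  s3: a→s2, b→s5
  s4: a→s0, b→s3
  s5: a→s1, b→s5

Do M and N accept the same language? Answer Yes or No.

Yes

Exploring the product automaton M × N from the start pair (A, s4), following both machines on each input symbol, reaches 6 state pairs: (A, s4), (C, s0), (F, s3), (D, s2), (B, s5), (E, s1).
M accepts in {B, F} and N accepts in {s3, s5}. In every reachable pair the two components are either both accepting — (F, s3), (B, s5) — or both non-accepting, so no string is accepted by exactly one of the machines: L(M) \ L(N) and L(N) \ L(M) are both empty.
Hence every string is accepted by M iff it is accepted by N, and the two languages coincide.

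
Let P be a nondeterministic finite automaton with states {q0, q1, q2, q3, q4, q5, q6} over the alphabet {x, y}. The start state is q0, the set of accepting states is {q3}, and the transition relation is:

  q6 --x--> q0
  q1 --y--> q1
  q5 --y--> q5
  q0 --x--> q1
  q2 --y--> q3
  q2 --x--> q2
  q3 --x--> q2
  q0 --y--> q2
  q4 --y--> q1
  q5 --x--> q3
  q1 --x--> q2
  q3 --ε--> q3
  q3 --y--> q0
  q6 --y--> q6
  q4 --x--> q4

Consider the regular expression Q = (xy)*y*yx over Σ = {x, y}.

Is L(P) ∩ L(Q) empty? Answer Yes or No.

Converting the expression Q to a DFA (subset construction, then merging equivalent states) gives the minimal DFA with states {r0, r1, r2, r3, r4}, start state r0, accepting states {r4} and transitions r0: x→r1, y→r2; r1: x→r3, y→r0; r2: x→r4, y→r2; r3: x→r3, y→r3; r4: x→r3, y→r3.
Exploring the product automaton P × Q from the start pair (q0, r0), following both machines on each input symbol, reaches 15 state pairs: (q0, r0), (q1, r1), (q2, r2), (q2, r3), (q1, r0), (q2, r4), (q3, r2), (q3, r3), (q2, r1), (q1, r2), (q0, r2), (q0, r3), (q3, r0), (q1, r4), (q1, r3).
P accepts in {q3} and Q accepts in {r4}; no reachable pair has both components accepting, so no string drives both machines to acceptance simultaneously and L(P) ∩ L(Q) = ∅.
So no string is accepted by both, and the intersection is empty.

Yes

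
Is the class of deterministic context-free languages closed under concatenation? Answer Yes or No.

Take L₁ = {ε, c} (finite, hence regular and DCFL) and L₂ = {c aⁿbⁿ : n≥0} ∪ {cc aⁿb²ⁿ : n≥0} (a DCFL: the number of leading c's tells the DPDA whether to pop one stack symbol per b or per two b's). Then L₁L₂ ∩ cca⁺b* = {cc aⁿbⁿ : n≥1} ∪ {cc aⁿb²ⁿ : n≥1}. If L₁L₂ were a DCFL, so would be this intersection with a regular set, and a DPDA for it started from its configuration after reading cc would accept {aⁿbⁿ : n≥1} ∪ {aⁿb²ⁿ : n≥1}, which no deterministic PDA accepts (a DPDA for it would have a single run on aⁿb²ⁿ, accepting after the prefix aⁿbⁿ and accepting again after n more b's; an ordinary PDA that simulates it on a's and b's and, at any moment when it is accepting, may switch to reading only a fresh letter d while feeding each d to the simulation as a b, would accept aⁱbʲdᵏ (k≥1) exactly when both aⁱbʲ and aⁱbʲ⁺ᵏ are in the language, i.e. its language intersected with the regular set a*b*d⁺ would be exactly {aⁿbⁿdⁿ : n≥1} — impossible, since context-free languages are closed under intersection with regular sets and {aⁿbⁿdⁿ} is not context-free). Hence L₁L₂ is not a DCFL.

No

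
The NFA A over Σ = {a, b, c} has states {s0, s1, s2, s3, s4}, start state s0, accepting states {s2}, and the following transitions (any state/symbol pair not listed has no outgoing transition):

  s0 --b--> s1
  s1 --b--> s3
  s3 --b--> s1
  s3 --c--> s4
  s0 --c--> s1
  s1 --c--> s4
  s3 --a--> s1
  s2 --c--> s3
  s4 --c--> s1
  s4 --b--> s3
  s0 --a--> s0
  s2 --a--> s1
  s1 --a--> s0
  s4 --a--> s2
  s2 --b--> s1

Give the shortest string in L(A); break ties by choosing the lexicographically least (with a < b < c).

A breadth-first search from s0 reaches an accepting state first via the path s0 → s1 → s4 → s2 on input bca.
No string of length < 3 is accepted (BFS exhausts all shorter strings without reaching an accepting state), and bca is the lexicographically least accepting string of length 3.

bca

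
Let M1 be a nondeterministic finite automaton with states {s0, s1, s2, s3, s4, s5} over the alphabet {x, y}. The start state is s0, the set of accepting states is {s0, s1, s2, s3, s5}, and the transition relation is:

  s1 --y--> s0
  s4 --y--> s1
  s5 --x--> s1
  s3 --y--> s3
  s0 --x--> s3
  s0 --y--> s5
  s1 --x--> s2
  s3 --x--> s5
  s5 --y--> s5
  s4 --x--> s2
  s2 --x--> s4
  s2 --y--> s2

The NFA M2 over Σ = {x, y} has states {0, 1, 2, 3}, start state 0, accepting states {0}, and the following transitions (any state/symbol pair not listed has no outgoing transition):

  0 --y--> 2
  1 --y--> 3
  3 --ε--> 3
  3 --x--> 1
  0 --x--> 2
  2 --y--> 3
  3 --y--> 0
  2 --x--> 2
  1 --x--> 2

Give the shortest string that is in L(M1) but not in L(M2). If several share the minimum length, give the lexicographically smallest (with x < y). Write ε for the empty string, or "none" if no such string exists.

x

The string x is accepted by M1 but not by M2.
No shorter string lies in the difference, and x is the lexicographically first length-1 string in L(M1) \ L(M2).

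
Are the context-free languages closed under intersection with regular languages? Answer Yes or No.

Run a PDA for the context-free language and a DFA for the regular one in parallel (product of finite controls, the PDA's stack unchanged, the DFA advancing only on input moves); the product PDA accepts exactly the intersection. (Intersection of two CFLs, by contrast, can fail to be context-free.)
So the context-free languages are closed under intersection with a regular language.

Yes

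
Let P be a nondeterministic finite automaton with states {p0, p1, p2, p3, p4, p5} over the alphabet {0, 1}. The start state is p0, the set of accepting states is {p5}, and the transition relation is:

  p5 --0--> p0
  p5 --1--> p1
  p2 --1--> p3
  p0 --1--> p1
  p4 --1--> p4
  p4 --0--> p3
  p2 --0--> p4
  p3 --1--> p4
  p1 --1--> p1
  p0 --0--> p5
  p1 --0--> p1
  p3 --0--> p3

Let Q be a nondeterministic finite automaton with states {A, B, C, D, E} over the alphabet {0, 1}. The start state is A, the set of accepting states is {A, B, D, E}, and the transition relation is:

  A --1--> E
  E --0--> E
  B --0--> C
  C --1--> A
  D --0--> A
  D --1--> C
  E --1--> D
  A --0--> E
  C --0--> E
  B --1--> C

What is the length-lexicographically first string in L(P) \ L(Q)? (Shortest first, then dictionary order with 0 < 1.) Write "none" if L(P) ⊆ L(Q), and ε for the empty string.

Exploring the product automaton P × Q from the start pair (p0, A), following both machines on each input symbol, reaches 7 state pairs: (p0, A), (p5, E), (p1, E), (p0, E), (p1, D), (p1, A), (p1, C).
P accepts in {p5} and Q accepts in {A, B, D, E}. The reachable pairs whose P-component is accepting are (p5, E); in each of them the Q-component is accepting too, so the product for L(P) \ L(Q) (P-component accepting, Q-component rejecting) has no reachable accepting pair and the difference is empty.
So every string accepted by P is also accepted by Q: L(P) \ L(Q) = ∅ and there is no such string.

none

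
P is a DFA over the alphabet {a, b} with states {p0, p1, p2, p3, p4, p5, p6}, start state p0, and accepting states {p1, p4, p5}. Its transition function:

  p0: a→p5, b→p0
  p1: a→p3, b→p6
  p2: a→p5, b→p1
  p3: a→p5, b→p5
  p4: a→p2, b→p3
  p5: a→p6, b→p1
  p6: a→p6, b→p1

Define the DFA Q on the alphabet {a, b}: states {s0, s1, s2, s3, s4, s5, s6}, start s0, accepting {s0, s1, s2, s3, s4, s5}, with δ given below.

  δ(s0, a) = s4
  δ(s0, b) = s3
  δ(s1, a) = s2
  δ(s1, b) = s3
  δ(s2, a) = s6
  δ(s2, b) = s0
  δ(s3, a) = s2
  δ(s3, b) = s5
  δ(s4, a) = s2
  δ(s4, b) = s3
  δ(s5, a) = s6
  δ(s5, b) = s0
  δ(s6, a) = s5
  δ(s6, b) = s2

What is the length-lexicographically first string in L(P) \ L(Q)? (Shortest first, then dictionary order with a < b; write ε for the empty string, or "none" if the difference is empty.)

bba

The string bba is accepted by P but not by Q.
No shorter string lies in the difference, and bba is the lexicographically first length-3 string in L(P) \ L(Q).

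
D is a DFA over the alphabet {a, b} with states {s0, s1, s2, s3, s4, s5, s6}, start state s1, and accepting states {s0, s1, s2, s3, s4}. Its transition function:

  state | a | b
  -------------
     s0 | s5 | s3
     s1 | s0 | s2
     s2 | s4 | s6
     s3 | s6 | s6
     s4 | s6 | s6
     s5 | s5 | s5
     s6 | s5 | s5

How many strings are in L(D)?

5

The useful subgraph on states {s0, s1, s2, s3, s4} is acyclic, so L(D) is finite; the longest accepting path visits 3 useful states, giving maximum string length 2.
Counting accepting paths from s1 by length: 1 of length 0, 2 of length 1, 2 of length 2. Total 5.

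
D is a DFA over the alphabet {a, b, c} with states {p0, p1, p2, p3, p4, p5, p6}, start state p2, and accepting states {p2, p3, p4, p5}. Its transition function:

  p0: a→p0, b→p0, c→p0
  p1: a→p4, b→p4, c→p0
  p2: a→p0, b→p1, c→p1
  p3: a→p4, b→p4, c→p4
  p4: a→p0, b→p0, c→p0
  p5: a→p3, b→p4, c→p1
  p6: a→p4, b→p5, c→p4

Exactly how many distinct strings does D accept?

The useful subgraph on states {p1, p2, p4} is acyclic, so L(D) is finite; the longest accepting path visits 3 useful states, giving maximum string length 2.
Counting accepting paths from p2 by length: 1 of length 0, 4 of length 2. Total 5.

5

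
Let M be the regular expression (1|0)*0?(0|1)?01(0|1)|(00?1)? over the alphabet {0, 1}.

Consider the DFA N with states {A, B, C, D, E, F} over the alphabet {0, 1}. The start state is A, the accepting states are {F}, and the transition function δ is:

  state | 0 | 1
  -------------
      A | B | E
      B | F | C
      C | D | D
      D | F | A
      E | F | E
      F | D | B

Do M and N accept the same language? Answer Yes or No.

No

The empty string ε is accepted by M but rejected by N.
So L(M) ≠ L(N).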